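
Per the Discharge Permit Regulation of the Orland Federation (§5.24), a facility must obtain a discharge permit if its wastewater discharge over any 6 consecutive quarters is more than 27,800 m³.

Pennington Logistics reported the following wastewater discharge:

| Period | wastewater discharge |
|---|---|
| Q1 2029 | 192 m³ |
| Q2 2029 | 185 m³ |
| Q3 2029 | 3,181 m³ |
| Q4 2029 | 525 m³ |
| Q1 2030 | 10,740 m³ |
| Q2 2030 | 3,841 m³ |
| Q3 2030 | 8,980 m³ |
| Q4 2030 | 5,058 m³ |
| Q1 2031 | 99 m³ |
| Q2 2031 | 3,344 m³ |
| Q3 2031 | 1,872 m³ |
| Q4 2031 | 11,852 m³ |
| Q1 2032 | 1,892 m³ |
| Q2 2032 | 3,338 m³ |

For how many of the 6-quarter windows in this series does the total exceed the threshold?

4

Q1 2029–Q2 2030: 192 m³ + 185 m³ + 3,181 m³ + 525 m³ + 10,740 m³ + 3,841 m³ = 18,664 m³ (under)
Q2 2029–Q3 2030: 185 m³ + 3,181 m³ + 525 m³ + 10,740 m³ + 3,841 m³ + 8,980 m³ = 27,452 m³ (under)
Q3 2029–Q4 2030: 3,181 m³ + 525 m³ + 10,740 m³ + 3,841 m³ + 8,980 m³ + 5,058 m³ = 32,325 m³ (over)
Q4 2029–Q1 2031: 525 m³ + 10,740 m³ + 3,841 m³ + 8,980 m³ + 5,058 m³ + 99 m³ = 29,243 m³ (over)
Q1 2030–Q2 2031: 10,740 m³ + 3,841 m³ + 8,980 m³ + 5,058 m³ + 99 m³ + 3,344 m³ = 32,062 m³ (over)
Q2 2030–Q3 2031: 3,841 m³ + 8,980 m³ + 5,058 m³ + 99 m³ + 3,344 m³ + 1,872 m³ = 23,194 m³ (under)
Q3 2030–Q4 2031: 8,980 m³ + 5,058 m³ + 99 m³ + 3,344 m³ + 1,872 m³ + 11,852 m³ = 31,205 m³ (over)
Q4 2030–Q1 2032: 5,058 m³ + 99 m³ + 3,344 m³ + 1,872 m³ + 11,852 m³ + 1,892 m³ = 24,117 m³ (under)
Q1 2031–Q2 2032: 99 m³ + 3,344 m³ + 1,872 m³ + 11,852 m³ + 1,892 m³ + 3,338 m³ = 22,397 m³ (under)
4 windows exceed the threshold.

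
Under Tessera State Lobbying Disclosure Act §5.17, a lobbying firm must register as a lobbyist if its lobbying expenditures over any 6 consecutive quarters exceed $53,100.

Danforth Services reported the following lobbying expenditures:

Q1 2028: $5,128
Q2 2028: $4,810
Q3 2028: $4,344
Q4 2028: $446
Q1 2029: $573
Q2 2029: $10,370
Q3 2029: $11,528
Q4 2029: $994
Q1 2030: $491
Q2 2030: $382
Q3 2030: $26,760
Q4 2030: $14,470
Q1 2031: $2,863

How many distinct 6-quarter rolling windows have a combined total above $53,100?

1

Q1 2028–Q2 2029: $5,128 + $4,810 + $4,344 + $446 + $573 + $10,370 = $25,671 (under)
Q2 2028–Q3 2029: $4,810 + $4,344 + $446 + $573 + $10,370 + $11,528 = $32,071 (under)
Q3 2028–Q4 2029: $4,344 + $446 + $573 + $10,370 + $11,528 + $994 = $28,255 (under)
Q4 2028–Q1 2030: $446 + $573 + $10,370 + $11,528 + $994 + $491 = $24,402 (under)
Q1 2029–Q2 2030: $573 + $10,370 + $11,528 + $994 + $491 + $382 = $24,338 (under)
Q2 2029–Q3 2030: $10,370 + $11,528 + $994 + $491 + $382 + $26,760 = $50,525 (under)
Q3 2029–Q4 2030: $11,528 + $994 + $491 + $382 + $26,760 + $14,470 = $54,625 (over)
Q4 2029–Q1 2031: $994 + $491 + $382 + $26,760 + $14,470 + $2,863 = $45,960 (under)
1 window exceeds the threshold.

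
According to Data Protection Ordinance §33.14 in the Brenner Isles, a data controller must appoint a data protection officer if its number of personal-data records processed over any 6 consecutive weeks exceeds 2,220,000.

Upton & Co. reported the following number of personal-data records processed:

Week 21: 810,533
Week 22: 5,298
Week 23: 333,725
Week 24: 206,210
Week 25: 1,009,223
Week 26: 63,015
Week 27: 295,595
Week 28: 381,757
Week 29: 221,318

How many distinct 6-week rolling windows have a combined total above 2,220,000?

Week 21–Week 26: 810,533 + 5,298 + 333,725 + 206,210 + 1,009,223 + 63,015 = 2,428,004 (over)
Week 22–Week 27: 5,298 + 333,725 + 206,210 + 1,009,223 + 63,015 + 295,595 = 1,913,066 (under)
Week 23–Week 28: 333,725 + 206,210 + 1,009,223 + 63,015 + 295,595 + 381,757 = 2,289,525 (over)
Week 24–Week 29: 206,210 + 1,009,223 + 63,015 + 295,595 + 381,757 + 221,318 = 2,177,118 (under)
2 windows exceed the threshold.

2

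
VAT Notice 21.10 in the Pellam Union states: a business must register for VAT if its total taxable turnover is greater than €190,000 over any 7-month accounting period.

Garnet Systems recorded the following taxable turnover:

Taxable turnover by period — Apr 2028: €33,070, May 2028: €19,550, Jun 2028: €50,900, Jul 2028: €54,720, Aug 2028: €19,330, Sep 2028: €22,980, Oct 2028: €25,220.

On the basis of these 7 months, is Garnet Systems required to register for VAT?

Total taxable turnover: €33,070 + €19,550 + €50,900 + €54,720 + €19,330 + €22,980 + €25,220 = €225,770.
€225,770 > €190,000, so the threshold is exceeded.

Yes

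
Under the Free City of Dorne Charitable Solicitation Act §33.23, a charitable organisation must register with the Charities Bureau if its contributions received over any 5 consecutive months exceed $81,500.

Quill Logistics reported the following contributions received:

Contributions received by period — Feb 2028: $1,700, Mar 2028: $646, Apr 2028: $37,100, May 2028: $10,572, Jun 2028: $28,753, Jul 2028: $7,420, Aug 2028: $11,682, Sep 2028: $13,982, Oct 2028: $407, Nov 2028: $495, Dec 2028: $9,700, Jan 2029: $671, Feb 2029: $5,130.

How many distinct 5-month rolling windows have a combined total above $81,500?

Feb 2028–Jun 2028: $1,700 + $646 + $37,100 + $10,572 + $28,753 = $78,771 (under)
Mar 2028–Jul 2028: $646 + $37,100 + $10,572 + $28,753 + $7,420 = $84,491 (over)
Apr 2028–Aug 2028: $37,100 + $10,572 + $28,753 + $7,420 + $11,682 = $95,527 (over)
May 2028–Sep 2028: $10,572 + $28,753 + $7,420 + $11,682 + $13,982 = $72,409 (under)
Jun 2028–Oct 2028: $28,753 + $7,420 + $11,682 + $13,982 + $407 = $62,244 (under)
Jul 2028–Nov 2028: $7,420 + $11,682 + $13,982 + $407 + $495 = $33,986 (under)
Aug 2028–Dec 2028: $11,682 + $13,982 + $407 + $495 + $9,700 = $36,266 (under)
Sep 2028–Jan 2029: $13,982 + $407 + $495 + $9,700 + $671 = $25,255 (under)
Oct 2028–Feb 2029: $407 + $495 + $9,700 + $671 + $5,130 = $16,403 (under)
2 windows exceed the threshold.

2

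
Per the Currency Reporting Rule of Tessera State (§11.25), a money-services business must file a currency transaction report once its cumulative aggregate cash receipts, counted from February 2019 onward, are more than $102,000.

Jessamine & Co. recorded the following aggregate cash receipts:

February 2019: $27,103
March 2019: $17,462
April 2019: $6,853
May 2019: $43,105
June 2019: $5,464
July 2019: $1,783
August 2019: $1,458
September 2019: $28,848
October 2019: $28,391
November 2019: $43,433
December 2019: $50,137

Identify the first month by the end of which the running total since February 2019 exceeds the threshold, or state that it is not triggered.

Through February 2019: $27,103
Through March 2019: $44,565
Through April 2019: $51,418
Through May 2019: $94,523
Through June 2019: $99,987
Through July 2019: $101,770
Through August 2019: $103,228 ← exceeds threshold

August 2019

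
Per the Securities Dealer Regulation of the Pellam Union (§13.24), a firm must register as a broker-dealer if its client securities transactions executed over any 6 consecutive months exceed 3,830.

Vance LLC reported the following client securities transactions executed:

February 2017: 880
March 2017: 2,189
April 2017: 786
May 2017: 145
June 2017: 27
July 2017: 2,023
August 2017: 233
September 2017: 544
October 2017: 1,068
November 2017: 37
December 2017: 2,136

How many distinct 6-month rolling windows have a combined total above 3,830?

February 2017–July 2017: 880 + 2,189 + 786 + 145 + 27 + 2,023 = 6,050 (over)
March 2017–August 2017: 2,189 + 786 + 145 + 27 + 2,023 + 233 = 5,403 (over)
April 2017–September 2017: 786 + 145 + 27 + 2,023 + 233 + 544 = 3,758 (under)
May 2017–October 2017: 145 + 27 + 2,023 + 233 + 544 + 1,068 = 4,040 (over)
June 2017–November 2017: 27 + 2,023 + 233 + 544 + 1,068 + 37 = 3,932 (over)
July 2017–December 2017: 2,023 + 233 + 544 + 1,068 + 37 + 2,136 = 6,041 (over)
5 windows exceed the threshold.

5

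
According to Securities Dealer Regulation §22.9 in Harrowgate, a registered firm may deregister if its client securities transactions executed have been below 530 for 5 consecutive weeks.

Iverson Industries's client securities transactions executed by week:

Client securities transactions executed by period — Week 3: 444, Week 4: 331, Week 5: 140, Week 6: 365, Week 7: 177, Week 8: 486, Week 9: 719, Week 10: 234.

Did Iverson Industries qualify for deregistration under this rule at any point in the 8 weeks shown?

Yes

Weeks below 530: Week 3, Week 4, Week 5, Week 6, Week 7, Week 8, Week 10.
Longest run of consecutive weeks below the threshold: 6.
6 ≥ 5, so Iverson Industries became eligible.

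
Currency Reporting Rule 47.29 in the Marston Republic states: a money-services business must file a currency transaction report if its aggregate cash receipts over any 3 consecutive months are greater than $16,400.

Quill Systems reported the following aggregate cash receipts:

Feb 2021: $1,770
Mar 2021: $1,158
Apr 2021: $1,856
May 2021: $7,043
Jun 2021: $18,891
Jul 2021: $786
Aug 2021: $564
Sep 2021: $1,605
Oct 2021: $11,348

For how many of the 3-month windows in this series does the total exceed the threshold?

Feb 2021–Apr 2021: $1,770 + $1,158 + $1,856 = $4,784 (under)
Mar 2021–May 2021: $1,158 + $1,856 + $7,043 = $10,057 (under)
Apr 2021–Jun 2021: $1,856 + $7,043 + $18,891 = $27,790 (over)
May 2021–Jul 2021: $7,043 + $18,891 + $786 = $26,720 (over)
Jun 2021–Aug 2021: $18,891 + $786 + $564 = $20,241 (over)
Jul 2021–Sep 2021: $786 + $564 + $1,605 = $2,955 (under)
Aug 2021–Oct 2021: $564 + $1,605 + $11,348 = $13,517 (under)
3 windows exceed the threshold.

3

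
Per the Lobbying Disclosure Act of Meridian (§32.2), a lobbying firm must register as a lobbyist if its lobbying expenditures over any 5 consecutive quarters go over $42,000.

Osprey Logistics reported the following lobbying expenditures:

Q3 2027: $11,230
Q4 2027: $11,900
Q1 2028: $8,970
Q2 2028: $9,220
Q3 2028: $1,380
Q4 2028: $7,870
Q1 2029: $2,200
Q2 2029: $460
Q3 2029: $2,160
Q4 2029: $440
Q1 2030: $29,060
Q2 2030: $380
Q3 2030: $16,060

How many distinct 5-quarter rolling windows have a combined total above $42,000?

Q3 2027–Q3 2028: $11,230 + $11,900 + $8,970 + $9,220 + $1,380 = $42,700 (over)
Q4 2027–Q4 2028: $11,900 + $8,970 + $9,220 + $1,380 + $7,870 = $39,340 (under)
Q1 2028–Q1 2029: $8,970 + $9,220 + $1,380 + $7,870 + $2,200 = $29,640 (under)
Q2 2028–Q2 2029: $9,220 + $1,380 + $7,870 + $2,200 + $460 = $21,130 (under)
Q3 2028–Q3 2029: $1,380 + $7,870 + $2,200 + $460 + $2,160 = $14,070 (under)
Q4 2028–Q4 2029: $7,870 + $2,200 + $460 + $2,160 + $440 = $13,130 (under)
Q1 2029–Q1 2030: $2,200 + $460 + $2,160 + $440 + $29,060 = $34,320 (under)
Q2 2029–Q2 2030: $460 + $2,160 + $440 + $29,060 + $380 = $32,500 (under)
Q3 2029–Q3 2030: $2,160 + $440 + $29,060 + $380 + $16,060 = $48,100 (over)
2 windows exceed the threshold.

2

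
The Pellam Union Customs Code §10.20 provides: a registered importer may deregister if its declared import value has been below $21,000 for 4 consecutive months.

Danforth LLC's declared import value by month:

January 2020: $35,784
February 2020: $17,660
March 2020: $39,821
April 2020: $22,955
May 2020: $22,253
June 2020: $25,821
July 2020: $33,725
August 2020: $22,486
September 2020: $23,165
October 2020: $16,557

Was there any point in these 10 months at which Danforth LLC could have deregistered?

No

Months below $21,000: February 2020, October 2020.
Longest run of consecutive months below the threshold: 1.
1 < 4, so Danforth LLC never became eligible.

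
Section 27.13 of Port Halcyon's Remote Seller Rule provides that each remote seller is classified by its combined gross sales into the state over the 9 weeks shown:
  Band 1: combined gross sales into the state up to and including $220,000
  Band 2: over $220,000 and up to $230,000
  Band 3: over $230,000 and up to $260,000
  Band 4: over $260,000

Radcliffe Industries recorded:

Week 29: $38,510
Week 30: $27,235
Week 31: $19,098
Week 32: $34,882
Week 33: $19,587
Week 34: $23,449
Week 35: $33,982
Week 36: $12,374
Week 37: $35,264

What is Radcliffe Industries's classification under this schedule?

Combined gross sales into the state: $38,510 + $27,235 + $19,098 + $34,882 + $19,587 + $23,449 + $33,982 + $12,374 + $35,264 = $244,381.
$230,000 < $244,381 ≤ $260,000, so Band 3 applies.

Band 3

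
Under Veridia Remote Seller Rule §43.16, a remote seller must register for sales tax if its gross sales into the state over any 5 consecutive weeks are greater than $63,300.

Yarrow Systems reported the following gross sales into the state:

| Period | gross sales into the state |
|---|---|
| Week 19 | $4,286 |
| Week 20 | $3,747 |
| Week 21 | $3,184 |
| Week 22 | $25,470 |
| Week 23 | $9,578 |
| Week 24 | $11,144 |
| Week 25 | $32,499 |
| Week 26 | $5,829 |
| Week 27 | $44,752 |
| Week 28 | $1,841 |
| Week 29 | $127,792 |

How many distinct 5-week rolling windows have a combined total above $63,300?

Week 19–Week 23: $4,286 + $3,747 + $3,184 + $25,470 + $9,578 = $46,265 (under)
Week 20–Week 24: $3,747 + $3,184 + $25,470 + $9,578 + $11,144 = $53,123 (under)
Week 21–Week 25: $3,184 + $25,470 + $9,578 + $11,144 + $32,499 = $81,875 (over)
Week 22–Week 26: $25,470 + $9,578 + $11,144 + $32,499 + $5,829 = $84,520 (over)
Week 23–Week 27: $9,578 + $11,144 + $32,499 + $5,829 + $44,752 = $103,802 (over)
Week 24–Week 28: $11,144 + $32,499 + $5,829 + $44,752 + $1,841 = $96,065 (over)
Week 25–Week 29: $32,499 + $5,829 + $44,752 + $1,841 + $127,792 = $212,713 (over)
5 windows exceed the threshold.

5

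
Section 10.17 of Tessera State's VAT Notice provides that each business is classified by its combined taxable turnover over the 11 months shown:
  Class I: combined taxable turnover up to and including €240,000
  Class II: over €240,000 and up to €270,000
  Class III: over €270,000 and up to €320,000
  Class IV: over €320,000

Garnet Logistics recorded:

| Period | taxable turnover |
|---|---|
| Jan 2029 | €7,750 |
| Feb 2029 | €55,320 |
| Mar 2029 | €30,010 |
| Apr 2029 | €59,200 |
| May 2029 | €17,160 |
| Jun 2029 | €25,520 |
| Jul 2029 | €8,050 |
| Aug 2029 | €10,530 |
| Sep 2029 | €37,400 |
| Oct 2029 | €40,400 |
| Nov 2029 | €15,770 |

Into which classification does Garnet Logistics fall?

Class III

Combined taxable turnover: €7,750 + €55,320 + €30,010 + €59,200 + €17,160 + €25,520 + €8,050 + €10,530 + €37,400 + €40,400 + €15,770 = €307,110.
€270,000 < €307,110 ≤ €320,000, so Class III applies.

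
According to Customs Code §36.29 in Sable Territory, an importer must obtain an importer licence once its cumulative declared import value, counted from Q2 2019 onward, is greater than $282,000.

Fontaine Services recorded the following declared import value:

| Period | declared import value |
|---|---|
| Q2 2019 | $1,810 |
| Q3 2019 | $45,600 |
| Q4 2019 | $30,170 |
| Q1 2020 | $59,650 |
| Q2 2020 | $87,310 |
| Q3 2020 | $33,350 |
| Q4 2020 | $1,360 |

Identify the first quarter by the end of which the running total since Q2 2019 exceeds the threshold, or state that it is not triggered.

Through Q2 2019: $1,810
Through Q3 2019: $47,410
Through Q4 2019: $77,580
Through Q1 2020: $137,230
Through Q2 2020: $224,540
Through Q3 2020: $257,890
Through Q4 2020: $259,250
Final cumulative total $259,250 ≤ $282,000; the threshold is never exceeded.

Not triggered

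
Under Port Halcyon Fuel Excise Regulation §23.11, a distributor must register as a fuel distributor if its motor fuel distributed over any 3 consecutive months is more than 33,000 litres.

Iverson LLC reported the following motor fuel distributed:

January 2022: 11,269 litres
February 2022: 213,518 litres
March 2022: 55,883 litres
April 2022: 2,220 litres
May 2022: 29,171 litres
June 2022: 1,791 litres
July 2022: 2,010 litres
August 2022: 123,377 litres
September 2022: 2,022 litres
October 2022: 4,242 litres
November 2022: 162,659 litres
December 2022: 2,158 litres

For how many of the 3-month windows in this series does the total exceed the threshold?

January 2022–March 2022: 11,269 litres + 213,518 litres + 55,883 litres = 280,670 litres (over)
February 2022–April 2022: 213,518 litres + 55,883 litres + 2,220 litres = 271,621 litres (over)
March 2022–May 2022: 55,883 litres + 2,220 litres + 29,171 litres = 87,274 litres (over)
April 2022–June 2022: 2,220 litres + 29,171 litres + 1,791 litres = 33,182 litres (over)
May 2022–July 2022: 29,171 litres + 1,791 litres + 2,010 litres = 32,972 litres (under)
June 2022–August 2022: 1,791 litres + 2,010 litres + 123,377 litres = 127,178 litres (over)
July 2022–September 2022: 2,010 litres + 123,377 litres + 2,022 litres = 127,409 litres (over)
August 2022–October 2022: 123,377 litres + 2,022 litres + 4,242 litres = 129,641 litres (over)
September 2022–November 2022: 2,022 litres + 4,242 litres + 162,659 litres = 168,923 litres (over)
October 2022–December 2022: 4,242 litres + 162,659 litres + 2,158 litres = 169,059 litres (over)
9 windows exceed the threshold.

9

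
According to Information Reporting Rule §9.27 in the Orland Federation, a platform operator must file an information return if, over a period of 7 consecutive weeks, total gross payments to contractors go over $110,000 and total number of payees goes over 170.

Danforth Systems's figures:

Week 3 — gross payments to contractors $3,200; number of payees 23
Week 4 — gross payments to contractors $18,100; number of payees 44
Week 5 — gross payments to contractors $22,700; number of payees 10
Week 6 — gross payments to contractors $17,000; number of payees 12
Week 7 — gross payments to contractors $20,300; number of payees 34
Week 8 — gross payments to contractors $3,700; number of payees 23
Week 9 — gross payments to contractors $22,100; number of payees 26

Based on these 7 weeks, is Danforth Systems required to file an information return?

Total gross payments to contractors: $3,200 + $18,100 + $22,700 + $17,000 + $20,300 + $3,700 + $22,100 = $107,100 (≤ $110,000).
Total number of payees: 23 + 44 + 10 + 12 + 34 + 23 + 26 = 172 (> 170).
The test is 'and': the rule requires both, and at least one is not exceeded.

No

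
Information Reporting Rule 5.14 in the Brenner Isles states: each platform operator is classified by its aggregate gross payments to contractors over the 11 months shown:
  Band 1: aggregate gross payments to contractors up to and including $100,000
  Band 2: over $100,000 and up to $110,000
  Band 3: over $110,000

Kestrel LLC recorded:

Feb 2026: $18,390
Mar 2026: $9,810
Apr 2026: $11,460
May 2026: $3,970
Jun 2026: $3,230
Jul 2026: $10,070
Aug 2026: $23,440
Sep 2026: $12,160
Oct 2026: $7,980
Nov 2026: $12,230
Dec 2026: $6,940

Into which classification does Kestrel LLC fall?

Band 3

Aggregate gross payments to contractors: $18,390 + $9,810 + $11,460 + $3,970 + $3,230 + $10,070 + $23,440 + $12,160 + $7,980 + $12,230 + $6,940 = $119,680.
$119,680 > $110,000, so Band 3 applies.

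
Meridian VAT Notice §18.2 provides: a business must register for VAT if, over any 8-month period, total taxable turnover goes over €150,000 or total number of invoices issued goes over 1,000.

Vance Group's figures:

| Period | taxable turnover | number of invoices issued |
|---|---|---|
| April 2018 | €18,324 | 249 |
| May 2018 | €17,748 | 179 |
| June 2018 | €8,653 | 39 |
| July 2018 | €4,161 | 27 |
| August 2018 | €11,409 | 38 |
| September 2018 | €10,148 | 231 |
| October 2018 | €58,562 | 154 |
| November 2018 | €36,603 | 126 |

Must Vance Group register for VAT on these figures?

Total taxable turnover: €18,324 + €17,748 + €8,653 + €4,161 + €11,409 + €10,148 + €58,562 + €36,603 = €165,608 (> €150,000).
Total number of invoices issued: 249 + 179 + 39 + 27 + 38 + 231 + 154 + 126 = 1,043 (> 1,000).
The test is 'or': at least one threshold is exceeded.

Yes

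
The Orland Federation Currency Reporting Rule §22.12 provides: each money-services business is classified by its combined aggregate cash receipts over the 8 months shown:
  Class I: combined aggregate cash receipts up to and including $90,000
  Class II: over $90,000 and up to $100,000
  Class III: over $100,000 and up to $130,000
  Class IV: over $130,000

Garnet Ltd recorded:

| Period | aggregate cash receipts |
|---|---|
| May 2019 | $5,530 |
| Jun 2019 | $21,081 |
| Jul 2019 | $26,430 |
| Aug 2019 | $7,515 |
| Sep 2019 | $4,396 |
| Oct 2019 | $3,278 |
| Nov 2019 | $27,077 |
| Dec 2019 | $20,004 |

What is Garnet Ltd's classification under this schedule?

Combined aggregate cash receipts: $5,530 + $21,081 + $26,430 + $7,515 + $4,396 + $3,278 + $27,077 + $20,004 = $115,311.
$100,000 < $115,311 ≤ $130,000, so Class III applies.

Class III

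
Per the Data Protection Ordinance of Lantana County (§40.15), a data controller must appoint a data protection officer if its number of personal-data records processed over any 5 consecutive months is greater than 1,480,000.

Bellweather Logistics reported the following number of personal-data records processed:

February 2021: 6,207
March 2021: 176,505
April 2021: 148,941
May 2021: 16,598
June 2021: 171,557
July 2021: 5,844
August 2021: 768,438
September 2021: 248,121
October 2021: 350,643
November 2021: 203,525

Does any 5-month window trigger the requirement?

Yes

February 2021–June 2021: 6,207 + 176,505 + 148,941 + 16,598 + 171,557 = 519,808 (under)
March 2021–July 2021: 176,505 + 148,941 + 16,598 + 171,557 + 5,844 = 519,445 (under)
April 2021–August 2021: 148,941 + 16,598 + 171,557 + 5,844 + 768,438 = 1,111,378 (under)
May 2021–September 2021: 16,598 + 171,557 + 5,844 + 768,438 + 248,121 = 1,210,558 (under)
June 2021–October 2021: 171,557 + 5,844 + 768,438 + 248,121 + 350,643 = 1,544,603 (over)
July 2021–November 2021: 5,844 + 768,438 + 248,121 + 350,643 + 203,525 = 1,576,571 (over)
At least one window exceeds 1,480,000.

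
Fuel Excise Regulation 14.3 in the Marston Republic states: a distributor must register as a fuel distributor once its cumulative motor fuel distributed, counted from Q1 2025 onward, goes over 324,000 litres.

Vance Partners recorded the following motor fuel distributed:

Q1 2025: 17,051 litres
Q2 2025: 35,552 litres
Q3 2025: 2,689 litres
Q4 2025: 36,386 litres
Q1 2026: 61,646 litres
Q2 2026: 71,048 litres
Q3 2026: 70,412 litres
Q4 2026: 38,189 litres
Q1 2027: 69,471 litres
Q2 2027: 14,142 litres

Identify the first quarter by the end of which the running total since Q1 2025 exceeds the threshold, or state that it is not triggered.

Q4 2026

Through Q1 2025: 17,051 litres
Through Q2 2025: 52,603 litres
Through Q3 2025: 55,292 litres
Through Q4 2025: 91,678 litres
Through Q1 2026: 153,324 litres
Through Q2 2026: 224,372 litres
Through Q3 2026: 294,784 litres
Through Q4 2026: 332,973 litres ← exceeds threshold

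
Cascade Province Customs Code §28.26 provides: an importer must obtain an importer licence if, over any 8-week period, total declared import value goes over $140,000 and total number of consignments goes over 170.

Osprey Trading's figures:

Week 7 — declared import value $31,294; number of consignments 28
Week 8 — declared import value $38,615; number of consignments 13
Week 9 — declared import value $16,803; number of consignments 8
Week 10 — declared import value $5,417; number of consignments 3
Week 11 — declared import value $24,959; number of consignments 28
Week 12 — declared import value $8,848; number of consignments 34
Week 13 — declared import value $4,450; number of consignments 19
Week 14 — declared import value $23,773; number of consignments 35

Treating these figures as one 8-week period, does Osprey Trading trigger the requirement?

No

Total declared import value: $31,294 + $38,615 + $16,803 + $5,417 + $24,959 + $8,848 + $4,450 + $23,773 = $154,159 (> $140,000).
Total number of consignments: 28 + 13 + 8 + 3 + 28 + 34 + 19 + 35 = 168 (≤ 170).
The test is 'and': the rule requires both, and at least one is not exceeded.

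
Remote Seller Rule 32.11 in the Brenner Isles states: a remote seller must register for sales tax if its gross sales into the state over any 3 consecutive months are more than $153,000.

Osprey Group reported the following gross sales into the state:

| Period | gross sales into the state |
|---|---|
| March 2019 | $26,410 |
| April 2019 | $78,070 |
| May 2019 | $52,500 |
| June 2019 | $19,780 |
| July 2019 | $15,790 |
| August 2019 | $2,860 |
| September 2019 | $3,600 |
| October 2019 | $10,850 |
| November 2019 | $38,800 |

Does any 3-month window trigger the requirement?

Yes

March 2019–May 2019: $26,410 + $78,070 + $52,500 = $156,980 (over)
April 2019–June 2019: $78,070 + $52,500 + $19,780 = $150,350 (under)
May 2019–July 2019: $52,500 + $19,780 + $15,790 = $88,070 (under)
June 2019–August 2019: $19,780 + $15,790 + $2,860 = $38,430 (under)
July 2019–September 2019: $15,790 + $2,860 + $3,600 = $22,250 (under)
August 2019–October 2019: $2,860 + $3,600 + $10,850 = $17,310 (under)
September 2019–November 2019: $3,600 + $10,850 + $38,800 = $53,250 (under)
At least one window exceeds $153,000.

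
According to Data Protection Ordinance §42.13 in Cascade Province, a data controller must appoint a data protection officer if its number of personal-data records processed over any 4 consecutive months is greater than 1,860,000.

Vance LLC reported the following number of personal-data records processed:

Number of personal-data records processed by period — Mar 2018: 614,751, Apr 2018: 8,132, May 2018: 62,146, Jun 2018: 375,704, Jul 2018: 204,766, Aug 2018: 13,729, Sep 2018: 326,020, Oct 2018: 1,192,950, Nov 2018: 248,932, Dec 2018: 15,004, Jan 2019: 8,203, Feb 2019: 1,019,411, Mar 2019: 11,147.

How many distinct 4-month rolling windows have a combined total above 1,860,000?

0

Mar 2018–Jun 2018: 614,751 + 8,132 + 62,146 + 375,704 = 1,060,733 (under)
Apr 2018–Jul 2018: 8,132 + 62,146 + 375,704 + 204,766 = 650,748 (under)
May 2018–Aug 2018: 62,146 + 375,704 + 204,766 + 13,729 = 656,345 (under)
Jun 2018–Sep 2018: 375,704 + 204,766 + 13,729 + 326,020 = 920,219 (under)
Jul 2018–Oct 2018: 204,766 + 13,729 + 326,020 + 1,192,950 = 1,737,465 (under)
Aug 2018–Nov 2018: 13,729 + 326,020 + 1,192,950 + 248,932 = 1,781,631 (under)
Sep 2018–Dec 2018: 326,020 + 1,192,950 + 248,932 + 15,004 = 1,782,906 (under)
Oct 2018–Jan 2019: 1,192,950 + 248,932 + 15,004 + 8,203 = 1,465,089 (under)
Nov 2018–Feb 2019: 248,932 + 15,004 + 8,203 + 1,019,411 = 1,291,550 (under)
Dec 2018–Mar 2019: 15,004 + 8,203 + 1,019,411 + 11,147 = 1,053,765 (under)
0 windows exceed the threshold.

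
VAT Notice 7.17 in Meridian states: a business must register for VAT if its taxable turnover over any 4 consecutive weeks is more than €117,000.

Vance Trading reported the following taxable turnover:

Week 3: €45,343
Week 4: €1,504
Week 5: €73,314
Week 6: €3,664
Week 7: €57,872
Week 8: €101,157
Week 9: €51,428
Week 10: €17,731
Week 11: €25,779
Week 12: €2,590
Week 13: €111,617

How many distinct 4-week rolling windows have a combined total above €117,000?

Week 3–Week 6: €45,343 + €1,504 + €73,314 + €3,664 = €123,825 (over)
Week 4–Week 7: €1,504 + €73,314 + €3,664 + €57,872 = €136,354 (over)
Week 5–Week 8: €73,314 + €3,664 + €57,872 + €101,157 = €236,007 (over)
Week 6–Week 9: €3,664 + €57,872 + €101,157 + €51,428 = €214,121 (over)
Week 7–Week 10: €57,872 + €101,157 + €51,428 + €17,731 = €228,188 (over)
Week 8–Week 11: €101,157 + €51,428 + €17,731 + €25,779 = €196,095 (over)
Week 9–Week 12: €51,428 + €17,731 + €25,779 + €2,590 = €97,528 (under)
Week 10–Week 13: €17,731 + €25,779 + €2,590 + €111,617 = €157,717 (over)
7 windows exceed the threshold.

7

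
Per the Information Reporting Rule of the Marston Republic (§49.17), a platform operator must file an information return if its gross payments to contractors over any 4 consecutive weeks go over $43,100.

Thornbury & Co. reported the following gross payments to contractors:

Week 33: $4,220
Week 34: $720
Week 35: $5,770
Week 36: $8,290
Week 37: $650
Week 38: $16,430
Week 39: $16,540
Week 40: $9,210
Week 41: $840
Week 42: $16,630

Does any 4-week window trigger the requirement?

Week 33–Week 36: $4,220 + $720 + $5,770 + $8,290 = $19,000 (under)
Week 34–Week 37: $720 + $5,770 + $8,290 + $650 = $15,430 (under)
Week 35–Week 38: $5,770 + $8,290 + $650 + $16,430 = $31,140 (under)
Week 36–Week 39: $8,290 + $650 + $16,430 + $16,540 = $41,910 (under)
Week 37–Week 40: $650 + $16,430 + $16,540 + $9,210 = $42,830 (under)
Week 38–Week 41: $16,430 + $16,540 + $9,210 + $840 = $43,020 (under)
Week 39–Week 42: $16,540 + $9,210 + $840 + $16,630 = $43,220 (over)
At least one window exceeds $43,100.

Yes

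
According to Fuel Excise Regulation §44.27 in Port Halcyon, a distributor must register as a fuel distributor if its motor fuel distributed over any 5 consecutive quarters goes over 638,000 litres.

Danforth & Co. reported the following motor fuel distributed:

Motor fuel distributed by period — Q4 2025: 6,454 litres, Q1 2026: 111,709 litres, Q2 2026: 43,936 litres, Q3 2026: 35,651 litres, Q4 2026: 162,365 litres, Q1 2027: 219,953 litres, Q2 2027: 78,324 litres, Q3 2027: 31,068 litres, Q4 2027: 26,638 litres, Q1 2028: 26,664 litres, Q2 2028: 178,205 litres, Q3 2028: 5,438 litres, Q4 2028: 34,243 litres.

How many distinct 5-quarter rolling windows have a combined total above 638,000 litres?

Q4 2025–Q4 2026: 6,454 litres + 111,709 litres + 43,936 litres + 35,651 litres + 162,365 litres = 360,115 litres (under)
Q1 2026–Q1 2027: 111,709 litres + 43,936 litres + 35,651 litres + 162,365 litres + 219,953 litres = 573,614 litres (under)
Q2 2026–Q2 2027: 43,936 litres + 35,651 litres + 162,365 litres + 219,953 litres + 78,324 litres = 540,229 litres (under)
Q3 2026–Q3 2027: 35,651 litres + 162,365 litres + 219,953 litres + 78,324 litres + 31,068 litres = 527,361 litres (under)
Q4 2026–Q4 2027: 162,365 litres + 219,953 litres + 78,324 litres + 31,068 litres + 26,638 litres = 518,348 litres (under)
Q1 2027–Q1 2028: 219,953 litres + 78,324 litres + 31,068 litres + 26,638 litres + 26,664 litres = 382,647 litres (under)
Q2 2027–Q2 2028: 78,324 litres + 31,068 litres + 26,638 litres + 26,664 litres + 178,205 litres = 340,899 litres (under)
Q3 2027–Q3 2028: 31,068 litres + 26,638 litres + 26,664 litres + 178,205 litres + 5,438 litres = 268,013 litres (under)
Q4 2027–Q4 2028: 26,638 litres + 26,664 litres + 178,205 litres + 5,438 litres + 34,243 litres = 271,188 litres (under)
0 windows exceed the threshold.

0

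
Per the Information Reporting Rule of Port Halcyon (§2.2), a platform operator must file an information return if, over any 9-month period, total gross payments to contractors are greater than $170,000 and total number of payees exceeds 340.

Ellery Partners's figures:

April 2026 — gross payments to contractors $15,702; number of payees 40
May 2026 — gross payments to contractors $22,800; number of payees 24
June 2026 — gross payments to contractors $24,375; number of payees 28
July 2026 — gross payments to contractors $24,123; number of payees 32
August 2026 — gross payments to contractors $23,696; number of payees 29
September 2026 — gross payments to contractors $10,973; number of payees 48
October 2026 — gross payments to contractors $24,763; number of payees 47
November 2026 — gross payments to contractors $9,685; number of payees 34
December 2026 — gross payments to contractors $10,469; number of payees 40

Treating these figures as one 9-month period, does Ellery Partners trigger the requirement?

Total gross payments to contractors: $15,702 + $22,800 + $24,375 + $24,123 + $23,696 + $10,973 + $24,763 + $9,685 + $10,469 = $166,586 (≤ $170,000).
Total number of payees: 40 + 24 + 28 + 32 + 29 + 48 + 47 + 34 + 40 = 322 (≤ 340).
The test is 'and': the rule requires both, and at least one is not exceeded.

No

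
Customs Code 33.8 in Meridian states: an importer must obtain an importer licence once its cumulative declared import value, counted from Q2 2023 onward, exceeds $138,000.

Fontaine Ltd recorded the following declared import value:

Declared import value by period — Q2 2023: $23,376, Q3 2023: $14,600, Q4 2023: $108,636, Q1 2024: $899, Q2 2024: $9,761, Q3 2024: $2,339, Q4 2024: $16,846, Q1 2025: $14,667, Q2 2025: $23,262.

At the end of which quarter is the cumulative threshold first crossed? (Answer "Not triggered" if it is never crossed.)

Through Q2 2023: $23,376
Through Q3 2023: $37,976
Through Q4 2023: $146,612 ← exceeds threshold

Q4 2023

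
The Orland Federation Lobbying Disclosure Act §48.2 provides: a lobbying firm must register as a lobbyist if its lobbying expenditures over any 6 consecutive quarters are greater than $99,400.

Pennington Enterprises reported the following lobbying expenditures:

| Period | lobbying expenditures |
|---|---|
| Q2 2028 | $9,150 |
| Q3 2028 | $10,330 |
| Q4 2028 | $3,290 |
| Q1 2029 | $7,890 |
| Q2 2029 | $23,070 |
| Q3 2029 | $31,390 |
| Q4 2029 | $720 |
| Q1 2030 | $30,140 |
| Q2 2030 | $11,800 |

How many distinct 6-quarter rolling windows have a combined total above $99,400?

1

Q2 2028–Q3 2029: $9,150 + $10,330 + $3,290 + $7,890 + $23,070 + $31,390 = $85,120 (under)
Q3 2028–Q4 2029: $10,330 + $3,290 + $7,890 + $23,070 + $31,390 + $720 = $76,690 (under)
Q4 2028–Q1 2030: $3,290 + $7,890 + $23,070 + $31,390 + $720 + $30,140 = $96,500 (under)
Q1 2029–Q2 2030: $7,890 + $23,070 + $31,390 + $720 + $30,140 + $11,800 = $105,010 (over)
1 window exceeds the threshold.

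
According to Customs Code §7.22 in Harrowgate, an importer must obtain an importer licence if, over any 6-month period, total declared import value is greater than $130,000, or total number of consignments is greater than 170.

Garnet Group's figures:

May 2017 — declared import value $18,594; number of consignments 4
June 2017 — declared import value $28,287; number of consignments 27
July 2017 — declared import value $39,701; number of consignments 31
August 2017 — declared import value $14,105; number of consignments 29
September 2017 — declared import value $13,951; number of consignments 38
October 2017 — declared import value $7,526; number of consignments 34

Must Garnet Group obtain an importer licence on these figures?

No

Total declared import value: $18,594 + $28,287 + $39,701 + $14,105 + $13,951 + $7,526 = $122,164 (≤ $130,000).
Total number of consignments: 4 + 27 + 31 + 29 + 38 + 34 = 163 (≤ 170).
The test is 'or': neither threshold is exceeded.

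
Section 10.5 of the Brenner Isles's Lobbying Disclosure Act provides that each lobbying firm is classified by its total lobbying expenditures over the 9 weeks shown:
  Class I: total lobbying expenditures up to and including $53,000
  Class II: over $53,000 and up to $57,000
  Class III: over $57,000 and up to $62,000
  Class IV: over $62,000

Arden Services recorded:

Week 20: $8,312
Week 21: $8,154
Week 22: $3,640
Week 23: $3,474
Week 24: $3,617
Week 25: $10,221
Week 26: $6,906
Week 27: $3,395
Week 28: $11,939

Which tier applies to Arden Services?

Total lobbying expenditures: $8,312 + $8,154 + $3,640 + $3,474 + $3,617 + $10,221 + $6,906 + $3,395 + $11,939 = $59,658.
$57,000 < $59,658 ≤ $62,000, so Class III applies.

Class III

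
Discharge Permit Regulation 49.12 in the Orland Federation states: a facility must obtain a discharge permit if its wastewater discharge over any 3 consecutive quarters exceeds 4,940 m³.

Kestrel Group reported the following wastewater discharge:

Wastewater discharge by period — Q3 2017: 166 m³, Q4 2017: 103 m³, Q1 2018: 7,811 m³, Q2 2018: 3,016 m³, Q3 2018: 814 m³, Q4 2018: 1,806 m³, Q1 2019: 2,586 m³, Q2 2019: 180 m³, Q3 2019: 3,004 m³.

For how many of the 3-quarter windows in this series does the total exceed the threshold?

Q3 2017–Q1 2018: 166 m³ + 103 m³ + 7,811 m³ = 8,080 m³ (over)
Q4 2017–Q2 2018: 103 m³ + 7,811 m³ + 3,016 m³ = 10,930 m³ (over)
Q1 2018–Q3 2018: 7,811 m³ + 3,016 m³ + 814 m³ = 11,641 m³ (over)
Q2 2018–Q4 2018: 3,016 m³ + 814 m³ + 1,806 m³ = 5,636 m³ (over)
Q3 2018–Q1 2019: 814 m³ + 1,806 m³ + 2,586 m³ = 5,206 m³ (over)
Q4 2018–Q2 2019: 1,806 m³ + 2,586 m³ + 180 m³ = 4,572 m³ (under)
Q1 2019–Q3 2019: 2,586 m³ + 180 m³ + 3,004 m³ = 5,770 m³ (over)
6 windows exceed the threshold.

6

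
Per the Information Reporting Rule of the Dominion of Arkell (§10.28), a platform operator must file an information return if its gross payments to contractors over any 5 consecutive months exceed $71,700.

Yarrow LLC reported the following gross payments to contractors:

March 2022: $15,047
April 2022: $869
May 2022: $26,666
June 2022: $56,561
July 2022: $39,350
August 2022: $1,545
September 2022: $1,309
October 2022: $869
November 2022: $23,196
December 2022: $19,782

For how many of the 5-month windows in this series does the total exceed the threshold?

4

March 2022–July 2022: $15,047 + $869 + $26,666 + $56,561 + $39,350 = $138,493 (over)
April 2022–August 2022: $869 + $26,666 + $56,561 + $39,350 + $1,545 = $124,991 (over)
May 2022–September 2022: $26,666 + $56,561 + $39,350 + $1,545 + $1,309 = $125,431 (over)
June 2022–October 2022: $56,561 + $39,350 + $1,545 + $1,309 + $869 = $99,634 (over)
July 2022–November 2022: $39,350 + $1,545 + $1,309 + $869 + $23,196 = $66,269 (under)
August 2022–December 2022: $1,545 + $1,309 + $869 + $23,196 + $19,782 = $46,701 (under)
4 windows exceed the threshold.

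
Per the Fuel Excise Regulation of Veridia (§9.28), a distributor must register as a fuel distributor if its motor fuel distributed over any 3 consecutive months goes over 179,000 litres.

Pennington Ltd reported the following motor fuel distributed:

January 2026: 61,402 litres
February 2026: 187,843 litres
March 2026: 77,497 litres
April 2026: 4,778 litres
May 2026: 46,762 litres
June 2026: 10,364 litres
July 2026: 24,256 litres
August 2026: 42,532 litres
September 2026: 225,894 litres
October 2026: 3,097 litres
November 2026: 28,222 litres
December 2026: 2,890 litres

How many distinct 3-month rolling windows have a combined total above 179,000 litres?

January 2026–March 2026: 61,402 litres + 187,843 litres + 77,497 litres = 326,742 litres (over)
February 2026–April 2026: 187,843 litres + 77,497 litres + 4,778 litres = 270,118 litres (over)
March 2026–May 2026: 77,497 litres + 4,778 litres + 46,762 litres = 129,037 litres (under)
April 2026–June 2026: 4,778 litres + 46,762 litres + 10,364 litres = 61,904 litres (under)
May 2026–July 2026: 46,762 litres + 10,364 litres + 24,256 litres = 81,382 litres (under)
June 2026–August 2026: 10,364 litres + 24,256 litres + 42,532 litres = 77,152 litres (under)
July 2026–September 2026: 24,256 litres + 42,532 litres + 225,894 litres = 292,682 litres (over)
August 2026–October 2026: 42,532 litres + 225,894 litres + 3,097 litres = 271,523 litres (over)
September 2026–November 2026: 225,894 litres + 3,097 litres + 28,222 litres = 257,213 litres (over)
October 2026–December 2026: 3,097 litres + 28,222 litres + 2,890 litres = 34,209 litres (under)
5 windows exceed the threshold.

5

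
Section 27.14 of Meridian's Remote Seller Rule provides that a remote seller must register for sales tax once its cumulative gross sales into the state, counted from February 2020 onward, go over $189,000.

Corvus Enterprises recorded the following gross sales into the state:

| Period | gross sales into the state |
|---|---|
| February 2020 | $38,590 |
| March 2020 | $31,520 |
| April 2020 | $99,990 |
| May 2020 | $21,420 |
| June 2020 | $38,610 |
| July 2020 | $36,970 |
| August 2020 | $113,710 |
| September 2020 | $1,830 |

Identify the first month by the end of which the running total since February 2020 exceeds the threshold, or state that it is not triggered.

Through February 2020: $38,590
Through March 2020: $70,110
Through April 2020: $170,100
Through May 2020: $191,520 ← exceeds threshold

May 2020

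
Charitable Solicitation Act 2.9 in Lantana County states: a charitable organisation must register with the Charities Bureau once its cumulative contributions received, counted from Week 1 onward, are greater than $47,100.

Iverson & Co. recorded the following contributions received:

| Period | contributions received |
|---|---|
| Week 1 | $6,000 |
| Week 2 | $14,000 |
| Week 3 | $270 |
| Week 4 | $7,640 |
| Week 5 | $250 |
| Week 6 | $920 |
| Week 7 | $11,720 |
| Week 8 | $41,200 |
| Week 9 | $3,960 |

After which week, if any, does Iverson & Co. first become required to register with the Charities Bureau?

Through Week 1: $6,000
Through Week 2: $20,000
Through Week 3: $20,270
Through Week 4: $27,910
Through Week 5: $28,160
Through Week 6: $29,080
Through Week 7: $40,800
Through Week 8: $82,000 ← exceeds threshold

Week 8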